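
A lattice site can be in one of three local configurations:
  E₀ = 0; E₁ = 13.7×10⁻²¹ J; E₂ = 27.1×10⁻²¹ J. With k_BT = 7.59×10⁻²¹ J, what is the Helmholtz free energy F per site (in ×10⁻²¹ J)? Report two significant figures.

Eᵢ/kT = 0, 1.805, 3.570.
Z = Σ e^(−Eᵢ/kT) = e^(−0) + e^(−1.805) + e^(−3.570) = 1.000 + 0.1645 + 0.02816 = 1.193.
F = −kT ln Z = −7.59 × ln(1.193) = −7.59 × 0.1765 = -1.3 ×10⁻²¹ J.

-1.3 ×10⁻²¹ J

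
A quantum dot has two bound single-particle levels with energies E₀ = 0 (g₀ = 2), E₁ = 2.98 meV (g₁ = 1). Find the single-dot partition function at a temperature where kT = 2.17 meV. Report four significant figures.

Eᵢ/kT = 0, 1.37327.
Z = Σ gᵢe^(−Eᵢ/kT) = 2·e^(−0) + 1·e^(−1.37327) = 2.00000 + 0.253277 = 2.25328.

Z = 2.253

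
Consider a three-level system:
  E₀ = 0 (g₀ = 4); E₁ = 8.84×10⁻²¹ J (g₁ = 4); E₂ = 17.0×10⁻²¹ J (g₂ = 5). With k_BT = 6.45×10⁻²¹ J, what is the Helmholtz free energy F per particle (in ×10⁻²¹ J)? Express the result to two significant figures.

-11 ×10⁻²¹ J

Eᵢ/kT = 0, 1.371, 2.636.
Z = Σ gᵢe^(−Eᵢ/kT) = 4·e^(−0) + 4·e^(−1.371) + 5·e^(−2.636) = 4.000 + 1.015 + 0.3582 = 5.373.
F = −kT ln Z = −6.45 × ln(5.373) = −6.45 × 1.681 = -11 ×10⁻²¹ J.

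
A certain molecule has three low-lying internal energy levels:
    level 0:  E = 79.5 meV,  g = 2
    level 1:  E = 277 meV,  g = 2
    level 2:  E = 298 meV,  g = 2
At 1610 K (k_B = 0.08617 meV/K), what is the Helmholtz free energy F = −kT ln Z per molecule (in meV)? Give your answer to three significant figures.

k_BT = 0.08617 × 1610 K = 138.73 meV.
Eᵢ/kT = 0.57306, 1.9967, 2.1481.
Z = Σ gᵢe^(−Eᵢ/kT) = 2·e^(−0.57306) + 2·e^(−1.9967) + 2·e^(−2.1481) = 1.1276 + 0.27157 + 0.23341 = 1.6326.
F = −kT ln Z = −138.73 × ln(1.6326) = −138.73 × 0.49017 = -68.0 meV.

-68.0 meV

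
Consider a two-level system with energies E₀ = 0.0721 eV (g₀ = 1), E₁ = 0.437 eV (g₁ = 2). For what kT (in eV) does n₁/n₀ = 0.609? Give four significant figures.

n₁/n₀ = (g₁/g₀) exp[−(E₁−E₀)/kT] = 0.609.
⇒ (E₁−E₀)/kT = ln((2/1)/0.609) = ln(3.28407) = 1.18908.
kT = 0.3649 eV / 1.18908 = 0.3069 eV.

0.3069 eV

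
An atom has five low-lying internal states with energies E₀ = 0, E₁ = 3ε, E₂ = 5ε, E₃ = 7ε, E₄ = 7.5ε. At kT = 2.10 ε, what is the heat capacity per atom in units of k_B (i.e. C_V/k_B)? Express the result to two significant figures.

0.95

Eᵢ/kT = 0, 1.429, 2.381, 3.333, 3.571.
Z = Σ e^(−Eᵢ/kT) = e^(−0) + e^(−1.429) + e^(−2.381) + e^(−3.333) + e^(−3.571) = 1.000 + 0.2395 + 0.09246 + 0.03569 + 0.02813 = 1.396.
⟨E⟩ = 1.176 ε, ⟨E²⟩ = 5.586 ε².
C_V/k_B = (⟨E²⟩ − ⟨E⟩²)/(kT)² = (5.586 − 1.383)/4.410 = 0.95.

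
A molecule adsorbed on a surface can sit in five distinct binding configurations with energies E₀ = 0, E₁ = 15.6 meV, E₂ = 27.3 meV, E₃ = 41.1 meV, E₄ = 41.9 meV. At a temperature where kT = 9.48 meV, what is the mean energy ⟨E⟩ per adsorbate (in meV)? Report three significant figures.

Eᵢ/kT = 0, 1.6456, 2.8797, 4.3354, 4.4198.
Z = Σ e^(−Eᵢ/kT) = e^(−0) + e^(−1.6456) + e^(−2.8797) + e^(−4.3354) + e^(−4.4198) = 1.0000 + 0.19290 + 0.056152 + 0.013097 + 0.012037 = 1.2742.
⟨E⟩ = Σ Eᵢ e^(−Eᵢ/kT) / Z = (0·1.0000 + 15.6·0.19290 + 27.3·0.056152 + 41.1·0.013097 + 41.9·0.012037) / 1.2742 = 4.38 meV.

4.38 meV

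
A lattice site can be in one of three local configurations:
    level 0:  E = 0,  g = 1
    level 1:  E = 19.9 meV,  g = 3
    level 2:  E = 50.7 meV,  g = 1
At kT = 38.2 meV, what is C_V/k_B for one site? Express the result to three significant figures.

Eᵢ/kT = 0, 0.52094, 1.3272.
Z = Σ gᵢe^(−Eᵢ/kT) = 1·e^(−0) + 3·e^(−0.52094) + 1·e^(−1.3272) = 1.0000 + 1.7819 + 0.26522 = 3.0471.
⟨E⟩ = 16.050 meV, ⟨E²⟩ = 455.32 meV².
C_V/k_B = (⟨E²⟩ − ⟨E⟩²)/(kT)² = (455.32 − 257.60)/1459.2 = 0.135.

0.135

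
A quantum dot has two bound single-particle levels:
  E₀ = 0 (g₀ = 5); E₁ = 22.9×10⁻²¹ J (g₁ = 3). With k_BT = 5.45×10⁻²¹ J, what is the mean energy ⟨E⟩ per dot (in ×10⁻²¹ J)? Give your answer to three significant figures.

Eᵢ/kT = 0, 4.2018.
Z = Σ gᵢe^(−Eᵢ/kT) = 5·e^(−0) + 3·e^(−4.2018) = 5.0000 + 0.044906 = 5.0449.
⟨E⟩ = Σ Eᵢ gᵢe^(−Eᵢ/kT) / Z = (0·5.0000 + 22.9·0.044906) / 5.0449 = 0.204 ×10⁻²¹ J.

0.204 ×10⁻²¹ J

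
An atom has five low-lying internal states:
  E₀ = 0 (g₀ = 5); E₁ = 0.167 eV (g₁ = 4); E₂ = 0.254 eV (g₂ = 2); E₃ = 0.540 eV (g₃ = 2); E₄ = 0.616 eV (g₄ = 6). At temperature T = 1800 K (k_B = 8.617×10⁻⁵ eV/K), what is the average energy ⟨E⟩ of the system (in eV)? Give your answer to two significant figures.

k_BT = 8.617×10⁻⁵ × 1800 K = 0.1551 eV.
Eᵢ/kT = 0, 1.077, 1.638, 3.482, 3.972.
Z = Σ gᵢe^(−Eᵢ/kT) = 5·e^(−0) + 4·e^(−1.077) + 2·e^(−1.638) + 2·e^(−3.482) + 6·e^(−3.972) = 5.000 + 1.362 + 0.3887 + 0.06149 + 0.1130 = 6.925.
⟨E⟩ = Σ Eᵢ gᵢe^(−Eᵢ/kT) / Z = (0·5.000 + 0.167·1.362 + 0.254·0.3887 + 0.540·0.06149 + 0.616·0.1130) / 6.925 = 0.062 eV.

0.062 eV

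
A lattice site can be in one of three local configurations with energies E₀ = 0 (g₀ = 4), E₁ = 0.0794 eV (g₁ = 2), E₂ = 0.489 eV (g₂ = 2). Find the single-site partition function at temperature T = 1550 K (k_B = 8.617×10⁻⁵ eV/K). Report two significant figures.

Z = 5.2

k_BT = 8.617×10⁻⁵ × 1550 K = 0.1336 eV.
Eᵢ/kT = 0, 0.5943, 3.660.
Z = Σ gᵢe^(−Eᵢ/kT) = 4·e^(−0) + 2·e^(−0.5943) + 2·e^(−3.660) = 4.000 + 1.104 + 0.05147 = 5.155.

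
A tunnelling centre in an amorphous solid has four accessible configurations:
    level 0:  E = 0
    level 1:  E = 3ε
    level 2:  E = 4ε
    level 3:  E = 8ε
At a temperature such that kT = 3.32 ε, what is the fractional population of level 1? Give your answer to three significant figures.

0.226

Eᵢ/kT = 0, 0.90361, 1.2048, 2.4096.
Z = Σ e^(−Eᵢ/kT) = e^(−0) + e^(−0.90361) + e^(−1.2048) + e^(−2.4096) = 1.0000 + 0.40510 + 0.29975 + 0.089851 = 1.7947.
P₁ = e^(−E₁/kT) / Z = 0.40510/1.7947 = 0.226.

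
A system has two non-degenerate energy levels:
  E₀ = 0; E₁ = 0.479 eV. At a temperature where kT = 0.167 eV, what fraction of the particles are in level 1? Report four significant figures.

0.05374

Eᵢ/kT = 0, 2.86826.
Z = Σ e^(−Eᵢ/kT) = e^(−0) + e^(−2.86826) = 1.00000 + 0.0567977 = 1.05680.
P₁ = e^(−E₁/kT) / Z = 0.0567977/1.05680 = 0.05374.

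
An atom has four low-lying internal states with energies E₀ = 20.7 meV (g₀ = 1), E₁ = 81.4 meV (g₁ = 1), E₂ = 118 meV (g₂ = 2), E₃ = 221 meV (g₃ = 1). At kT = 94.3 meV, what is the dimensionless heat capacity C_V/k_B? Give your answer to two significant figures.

Eᵢ/kT = 0.2195, 0.8632, 1.251, 2.344.
Z = Σ gᵢe^(−Eᵢ/kT) = 1·e^(−0.2195) + 1·e^(−0.8632) + 2·e^(−1.251) + 1·e^(−2.344) = 0.8029 + 0.4218 + 0.5724 + 0.09594 = 1.893.
⟨E⟩ = 73.80 meV, ⟨E²⟩ = 8344 meV².
C_V/k_B = (⟨E²⟩ − ⟨E⟩²)/(kT)² = (8344 − 5446)/8892 = 0.33.

0.33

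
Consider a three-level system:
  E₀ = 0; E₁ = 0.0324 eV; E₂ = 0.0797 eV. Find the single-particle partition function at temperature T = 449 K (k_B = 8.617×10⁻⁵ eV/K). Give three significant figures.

k_BT = 8.617×10⁻⁵ × 449 K = 0.038690 eV.
Eᵢ/kT = 0, 0.83743, 2.0600.
Z = Σ e^(−Eᵢ/kT) = e^(−0) + e^(−0.83743) + e^(−2.0600) = 1.0000 + 0.43282 + 0.12745 = 1.5603.

Z = 1.56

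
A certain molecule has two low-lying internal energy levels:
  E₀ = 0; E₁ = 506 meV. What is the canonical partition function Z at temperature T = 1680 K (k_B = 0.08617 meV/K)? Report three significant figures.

Z = 1.03

k_BT = 0.08617 × 1680 K = 144.77 meV.
Eᵢ/kT = 0, 3.4952.
Z = Σ e^(−Eᵢ/kT) = e^(−0) + e^(−3.4952) = 1.0000 + 0.030343 = 1.0303.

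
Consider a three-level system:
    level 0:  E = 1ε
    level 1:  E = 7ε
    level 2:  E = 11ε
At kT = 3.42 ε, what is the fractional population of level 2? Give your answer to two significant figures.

0.044

Eᵢ/kT = 0.2924, 2.047, 3.216.
Z = Σ e^(−Eᵢ/kT) = e^(−0.2924) + e^(−2.047) + e^(−3.216) = 0.7465 + 0.1291 + 0.04012 = 0.9157.
P₂ = e^(−E₂/kT) / Z = 0.04012/0.9157 = 0.044.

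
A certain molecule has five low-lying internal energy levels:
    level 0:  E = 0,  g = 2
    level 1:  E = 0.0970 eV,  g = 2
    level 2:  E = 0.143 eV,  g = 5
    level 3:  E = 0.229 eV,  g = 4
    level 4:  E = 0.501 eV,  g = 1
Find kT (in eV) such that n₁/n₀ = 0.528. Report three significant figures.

n₁/n₀ = (g₁/g₀) exp[−(E₁−E₀)/kT] = 0.528.
⇒ (E₁−E₀)/kT = ln((2/2)/0.528) = ln(1.8939) = 0.63864.
kT = 0.0970 eV / 0.63864 = 0.152 eV.

0.152 eV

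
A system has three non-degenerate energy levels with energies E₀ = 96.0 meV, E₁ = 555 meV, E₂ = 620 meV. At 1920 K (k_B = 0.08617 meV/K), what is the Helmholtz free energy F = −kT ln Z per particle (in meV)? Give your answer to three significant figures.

k_BT = 0.08617 × 1920 K = 165.45 meV.
Eᵢ/kT = 0.58024, 3.3545, 3.7474.
Z = Σ e^(−Eᵢ/kT) = e^(−0.58024) + e^(−3.3545) + e^(−3.7474) = 0.55976 + 0.034927 + 0.023579 = 0.61827.
F = −kT ln Z = −165.45 × ln(0.61827) = −165.45 × -0.48083 = 79.6 meV.

79.6 meV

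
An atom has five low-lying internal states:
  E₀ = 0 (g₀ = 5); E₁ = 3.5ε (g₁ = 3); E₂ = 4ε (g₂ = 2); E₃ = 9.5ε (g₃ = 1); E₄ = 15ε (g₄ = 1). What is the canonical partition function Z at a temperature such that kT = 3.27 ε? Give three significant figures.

Eᵢ/kT = 0, 1.0703, 1.2232, 2.9052, 4.5872.
Z = Σ gᵢe^(−Eᵢ/kT) = 5·e^(−0) + 3·e^(−1.0703) + 2·e^(−1.2232) + 1·e^(−2.9052) + 1·e^(−4.5872) = 5.0000 + 1.0287 + 0.58857 + 0.054738 + 0.010181 = 6.6822.

Z = 6.68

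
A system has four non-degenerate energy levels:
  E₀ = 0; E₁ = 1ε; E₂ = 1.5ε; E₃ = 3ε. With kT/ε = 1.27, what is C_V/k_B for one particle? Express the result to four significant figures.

Eᵢ/kT = 0, 0.787402, 1.18110, 2.36220.
Z = Σ e^(−Eᵢ/kT) = e^(−0) + e^(−0.787402) + e^(−1.18110) + e^(−2.36220) = 1.00000 + 0.455025 + 0.306941 + 0.0942127 = 1.85618.
⟨E⟩ = 0.645452 ε, ⟨E²⟩ = 1.07401 ε².
C_V/k_B = (⟨E²⟩ − ⟨E⟩²)/(kT)² = (1.07401 − 0.416608)/1.61290 = 0.4076.

0.4076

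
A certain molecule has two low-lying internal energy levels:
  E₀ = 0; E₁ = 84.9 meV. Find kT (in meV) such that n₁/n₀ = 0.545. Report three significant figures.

140 meV

n₁/n₀ = exp[−(E₁−E₀)/kT] = 0.545.
⇒ (E₁−E₀)/kT = ln(1/0.545) = ln(1.8349) = 0.60699.
kT = 84.9 meV / 0.60699 = 140 meV.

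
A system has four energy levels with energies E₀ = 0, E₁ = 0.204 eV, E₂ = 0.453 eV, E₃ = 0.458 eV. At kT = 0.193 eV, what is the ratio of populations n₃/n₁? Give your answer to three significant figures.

0.268

n₃/n₁ = exp[−(E₃−E₁)/kT] = exp(−(0.254 eV)/(0.193 eV)) = exp(-1.3161) = 0.268.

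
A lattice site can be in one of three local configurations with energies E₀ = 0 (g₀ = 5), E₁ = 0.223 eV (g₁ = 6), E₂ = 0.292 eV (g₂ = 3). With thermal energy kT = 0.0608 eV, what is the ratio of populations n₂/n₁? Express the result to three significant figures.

n₂/n₁ = (g₂/g₁) exp[−(E₂−E₁)/kT] = (3/6) × exp(−(0.069 eV)/(0.0608 eV)) = (3/6) × exp(-1.1349) = 0.161.

0.161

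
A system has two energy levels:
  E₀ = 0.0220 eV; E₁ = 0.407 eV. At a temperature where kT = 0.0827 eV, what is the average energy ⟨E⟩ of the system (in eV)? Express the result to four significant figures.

Eᵢ/kT = 0.266022, 4.92140.
Z = Σ e^(−Eᵢ/kT) = e^(−0.266022) + e^(−4.92140) = 0.766422 + 0.00728892 = 0.773711.
⟨E⟩ = Σ Eᵢ e^(−Eᵢ/kT) / Z = (0.0220·0.766422 + 0.407·0.00728892) / 0.773711 = 0.02563 eV.

0.02563 eV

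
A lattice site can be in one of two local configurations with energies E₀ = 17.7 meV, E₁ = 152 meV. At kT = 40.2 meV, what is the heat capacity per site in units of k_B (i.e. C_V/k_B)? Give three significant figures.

0.369

Eᵢ/kT = 0.44030, 3.7811.
Z = Σ e^(−Eᵢ/kT) = e^(−0.44030) + e^(−3.7811) = 0.64384 + 0.022798 = 0.66664.
⟨E⟩ = 22.293 meV, ⟨E²⟩ = 1092.7 meV².
C_V/k_B = (⟨E²⟩ − ⟨E⟩²)/(kT)² = (1092.7 − 496.98)/1616.0 = 0.369.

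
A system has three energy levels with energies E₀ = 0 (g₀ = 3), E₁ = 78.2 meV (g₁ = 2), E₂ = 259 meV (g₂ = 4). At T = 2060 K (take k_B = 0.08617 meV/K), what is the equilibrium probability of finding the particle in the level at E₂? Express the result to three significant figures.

k_BT = 0.08617 × 2060 K = 177.51 meV.
Eᵢ/kT = 0, 0.44054, 1.4591.
Z = Σ gᵢe^(−Eᵢ/kT) = 3·e^(−0) + 2·e^(−0.44054) + 4·e^(−1.4591) = 3.0000 + 1.2874 + 0.92978 = 5.2172.
P₂ = g₂ e^(−E₂/kT) / Z = 0.92978/5.2172 = 0.178.

0.178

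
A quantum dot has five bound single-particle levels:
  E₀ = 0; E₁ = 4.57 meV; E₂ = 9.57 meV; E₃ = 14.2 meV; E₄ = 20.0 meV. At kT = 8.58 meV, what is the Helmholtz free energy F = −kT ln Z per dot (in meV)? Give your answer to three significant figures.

-6.78 meV

Eᵢ/kT = 0, 0.53263, 1.1154, 1.6550, 2.3310.
Z = Σ e^(−Eᵢ/kT) = e^(−0) + e^(−0.53263) + e^(−1.1154) + e^(−1.6550) + e^(−2.3310) = 1.0000 + 0.58706 + 0.32778 + 0.19109 + 0.097198 = 2.2031.
F = −kT ln Z = −8.58 × ln(2.2031) = −8.58 × 0.78987 = -6.78 meV.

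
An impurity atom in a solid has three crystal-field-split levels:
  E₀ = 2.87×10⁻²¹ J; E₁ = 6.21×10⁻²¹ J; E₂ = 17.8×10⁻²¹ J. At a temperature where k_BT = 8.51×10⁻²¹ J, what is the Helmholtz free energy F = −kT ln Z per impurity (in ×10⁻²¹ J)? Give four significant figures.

-2.358 ×10⁻²¹ J

Eᵢ/kT = 0.337250, 0.729730, 2.09166.
Z = Σ e^(−Eᵢ/kT) = e^(−0.337250) + e^(−0.729730) + e^(−2.09166) = 0.713730 + 0.482039 + 0.123482 = 1.31925.
F = −kT ln Z = −8.51 × ln(1.31925) = −8.51 × 0.277063 = -2.358 ×10⁻²¹ J.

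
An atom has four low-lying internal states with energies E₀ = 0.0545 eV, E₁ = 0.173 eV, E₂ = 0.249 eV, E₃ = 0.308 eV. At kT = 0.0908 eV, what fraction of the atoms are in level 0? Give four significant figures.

Eᵢ/kT = 0.600220, 1.90529, 2.74229, 3.39207.
Z = Σ e^(−Eᵢ/kT) = e^(−0.600220) + e^(−1.90529) + e^(−2.74229) + e^(−3.39207) = 0.548691 + 0.148779 + 0.0644226 + 0.0336390 = 0.795532.
P₀ = e^(−E₀/kT) / Z = 0.548691/0.795532 = 0.6897.

0.6897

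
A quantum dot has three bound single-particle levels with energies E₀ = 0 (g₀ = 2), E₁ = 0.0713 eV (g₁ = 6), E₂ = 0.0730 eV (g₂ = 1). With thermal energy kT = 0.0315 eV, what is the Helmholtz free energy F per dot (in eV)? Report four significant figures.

-0.03155 eV

Eᵢ/kT = 0, 2.26349, 2.31746.
Z = Σ gᵢe^(−Eᵢ/kT) = 2·e^(−0) + 6·e^(−2.26349) + 1·e^(−2.31746) = 2.00000 + 0.623922 + 0.0985235 = 2.72245.
F = −kT ln Z = −0.0315 × ln(2.72245) = −0.0315 × 1.00153 = -0.03155 eV.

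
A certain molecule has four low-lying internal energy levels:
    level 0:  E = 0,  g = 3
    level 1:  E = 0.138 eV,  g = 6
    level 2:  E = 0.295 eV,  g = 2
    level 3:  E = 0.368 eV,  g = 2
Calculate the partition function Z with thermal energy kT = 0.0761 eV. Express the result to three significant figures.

Eᵢ/kT = 0, 1.8134, 3.8765, 4.8357.
Z = Σ gᵢe^(−Eᵢ/kT) = 3·e^(−0) + 6·e^(−1.8134) + 2·e^(−3.8765) + 2·e^(−4.8357) = 3.0000 + 0.97859 + 0.041446 + 0.015882 = 4.0359.

Z = 4.04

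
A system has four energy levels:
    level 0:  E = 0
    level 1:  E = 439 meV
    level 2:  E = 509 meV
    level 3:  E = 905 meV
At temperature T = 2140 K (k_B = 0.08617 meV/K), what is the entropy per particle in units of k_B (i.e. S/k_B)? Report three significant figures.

k_BT = 0.08617 × 2140 K = 184.40 meV.
Eᵢ/kT = 0, 2.3807, 2.7603, 4.9078.
Z = Σ e^(−Eᵢ/kT) = e^(−0) + e^(−2.3807) + e^(−2.7603) + e^(−4.9078) = 1.0000 + 0.092486 + 0.063273 + 0.0073887 = 1.1631.
⟨E⟩ = Σ EᵢPᵢ = 68.347 meV.
S/k_B = ln Z + ⟨E⟩/kT = ln(1.1631) + 68.347/184.40 = 0.15109 + 0.37065 = 0.522.

0.522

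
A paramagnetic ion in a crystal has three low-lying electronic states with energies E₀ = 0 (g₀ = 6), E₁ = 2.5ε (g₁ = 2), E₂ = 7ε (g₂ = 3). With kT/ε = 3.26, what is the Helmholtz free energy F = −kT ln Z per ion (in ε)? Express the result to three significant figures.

Eᵢ/kT = 0, 0.76687, 2.1472.
Z = Σ gᵢe^(−Eᵢ/kT) = 6·e^(−0) + 2·e^(−0.76687) + 3·e^(−2.1472) = 6.0000 + 0.92893 + 0.35043 = 7.2794.
F = −kT ln Z = −3.26 × ln(7.2794) = −3.26 × 1.9850 = -6.47 ε.

-6.47 ε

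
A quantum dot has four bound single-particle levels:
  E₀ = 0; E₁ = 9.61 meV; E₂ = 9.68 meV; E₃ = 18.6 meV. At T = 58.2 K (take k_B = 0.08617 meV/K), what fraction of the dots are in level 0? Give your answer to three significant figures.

k_BT = 0.08617 × 58.2 K = 5.0151 meV.
Eᵢ/kT = 0, 1.9162, 1.9302, 3.7088.
Z = Σ e^(−Eᵢ/kT) = e^(−0) + e^(−1.9162) + e^(−1.9302) + e^(−3.7088) = 1.0000 + 0.14717 + 0.14512 + 0.024507 = 1.3168.
P₀ = e^(−E₀/kT) / Z = 1.0000/1.3168 = 0.759.

0.759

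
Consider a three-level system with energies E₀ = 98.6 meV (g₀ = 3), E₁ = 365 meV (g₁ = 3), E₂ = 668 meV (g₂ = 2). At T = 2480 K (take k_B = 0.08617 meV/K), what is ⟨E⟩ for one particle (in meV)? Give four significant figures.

k_BT = 0.08617 × 2480 K = 213.702 meV.
Eᵢ/kT = 0.461390, 1.70799, 3.12585.
Z = Σ gᵢe^(−Eᵢ/kT) = 3·e^(−0.461390) + 3·e^(−1.70799) + 2·e^(−3.12585) = 1.89122 + 0.543689 + 0.0877992 = 2.52271.
⟨E⟩ = Σ Eᵢ gᵢe^(−Eᵢ/kT) / Z = (98.6·1.89122 + 365·0.543689 + 668·0.0877992) / 2.52271 = 175.8 meV.

175.8 meV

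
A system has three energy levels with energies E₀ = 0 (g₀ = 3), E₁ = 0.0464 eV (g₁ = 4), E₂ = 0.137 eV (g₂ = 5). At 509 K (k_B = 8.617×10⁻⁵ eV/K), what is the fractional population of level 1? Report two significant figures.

0.30

k_BT = 8.617×10⁻⁵ × 509 K = 0.04386 eV.
Eᵢ/kT = 0, 1.058, 3.124.
Z = Σ gᵢe^(−Eᵢ/kT) = 3·e^(−0) + 4·e^(−1.058) + 5·e^(−3.124) = 3.000 + 1.389 + 0.2199 = 4.609.
P₁ = g₁ e^(−E₁/kT) / Z = 1.389/4.609 = 0.30.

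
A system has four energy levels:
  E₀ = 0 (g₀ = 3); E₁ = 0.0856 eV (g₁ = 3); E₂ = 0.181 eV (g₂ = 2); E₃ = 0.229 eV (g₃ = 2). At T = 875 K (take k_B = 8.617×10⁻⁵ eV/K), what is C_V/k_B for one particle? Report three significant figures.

0.564

k_BT = 8.617×10⁻⁵ × 875 K = 0.075399 eV.
Eᵢ/kT = 0, 1.1353, 2.4006, 3.0372.
Z = Σ gᵢe^(−Eᵢ/kT) = 3·e^(−0) + 3·e^(−1.1353) + 2·e^(−2.4006) + 2·e^(−3.0372) = 3.0000 + 0.96398 + 0.18133 + 0.095938 = 4.2412.
⟨E⟩ = 0.032375 eV, ⟨E²⟩ = 0.0042523 eV².
C_V/k_B = (⟨E²⟩ − ⟨E⟩²)/(kT)² = (0.0042523 − 0.0010481)/0.0056850 = 0.564.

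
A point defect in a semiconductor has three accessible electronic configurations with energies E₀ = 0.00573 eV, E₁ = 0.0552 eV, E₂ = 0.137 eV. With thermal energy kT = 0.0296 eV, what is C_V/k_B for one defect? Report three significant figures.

0.539

Eᵢ/kT = 0.19358, 1.8649, 4.6284.
Z = Σ e^(−Eᵢ/kT) = e^(−0.19358) + e^(−1.8649) + e^(−4.6284) = 0.82400 + 0.15491 + 0.0097704 = 0.98868.
⟨E⟩ = 0.014778 eV, ⟨E²⟩ = 0.00069027 eV².
C_V/k_B = (⟨E²⟩ − ⟨E⟩²)/(kT)² = (0.00069027 − 0.00021839)/0.00087616 = 0.539.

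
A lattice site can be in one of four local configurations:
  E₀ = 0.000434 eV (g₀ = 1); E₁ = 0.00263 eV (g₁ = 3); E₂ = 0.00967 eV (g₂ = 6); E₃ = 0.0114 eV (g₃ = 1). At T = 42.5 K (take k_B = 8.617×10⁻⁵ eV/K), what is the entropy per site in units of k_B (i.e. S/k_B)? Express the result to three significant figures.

k_BT = 8.617×10⁻⁵ × 42.5 K = 0.0036622 eV.
Eᵢ/kT = 0.11851, 0.71815, 2.6405, 3.1129.
Z = Σ gᵢe^(−Eᵢ/kT) = 1·e^(−0.11851) + 3·e^(−0.71815) + 6·e^(−2.6405) + 1·e^(−3.1129) = 0.88824 + 1.4630 + 0.42795 + 0.044472 = 2.8237.
⟨E⟩ = Σ EᵢPᵢ = 0.0031443 eV.
S/k_B = ln Z + ⟨E⟩/kT = ln(2.8237) + 0.0031443/0.0036622 = 1.0380 + 0.85858 = 1.90.

1.90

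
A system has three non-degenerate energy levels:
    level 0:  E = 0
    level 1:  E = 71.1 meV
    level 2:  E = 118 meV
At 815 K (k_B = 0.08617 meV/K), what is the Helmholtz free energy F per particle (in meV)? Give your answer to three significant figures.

k_BT = 0.08617 × 815 K = 70.229 meV.
Eᵢ/kT = 0, 1.0124, 1.6802.
Z = Σ e^(−Eᵢ/kT) = e^(−0) + e^(−1.0124) + e^(−1.6802) = 1.0000 + 0.36335 + 0.18634 = 1.5497.
F = −kT ln Z = −70.229 × ln(1.5497) = −70.229 × 0.43806 = -30.8 meV.

-30.8 meV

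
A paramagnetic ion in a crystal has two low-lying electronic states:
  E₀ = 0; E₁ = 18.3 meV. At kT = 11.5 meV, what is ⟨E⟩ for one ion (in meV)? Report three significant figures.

3.10 meV

Eᵢ/kT = 0, 1.5913.
Z = Σ e^(−Eᵢ/kT) = e^(−0) + e^(−1.5913) = 1.0000 + 0.20366 = 1.2037.
⟨E⟩ = Σ Eᵢ e^(−Eᵢ/kT) / Z = (0·1.0000 + 18.3·0.20366) / 1.2037 = 3.10 meV.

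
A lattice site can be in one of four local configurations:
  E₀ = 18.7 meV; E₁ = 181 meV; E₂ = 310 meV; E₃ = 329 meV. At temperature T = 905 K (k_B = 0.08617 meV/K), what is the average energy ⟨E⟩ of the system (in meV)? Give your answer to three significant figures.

k_BT = 0.08617 × 905 K = 77.984 meV.
Eᵢ/kT = 0.23979, 2.3210, 3.9752, 4.2188.
Z = Σ e^(−Eᵢ/kT) = e^(−0.23979) + e^(−2.3210) + e^(−3.9752) + e^(−4.2188) = 0.78679 + 0.098175 + 0.018776 + 0.014716 = 0.91846.
⟨E⟩ = Σ Eᵢ e^(−Eᵢ/kT) / Z = (18.7·0.78679 + 181·0.098175 + 310·0.018776 + 329·0.014716) / 0.91846 = 47.0 meV.

47.0 meV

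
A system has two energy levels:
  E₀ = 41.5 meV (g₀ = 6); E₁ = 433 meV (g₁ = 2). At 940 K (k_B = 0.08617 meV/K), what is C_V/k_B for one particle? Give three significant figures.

0.0617

k_BT = 0.08617 × 940 K = 81.000 meV.
Eᵢ/kT = 0.51235, 5.3457.
Z = Σ gᵢe^(−Eᵢ/kT) = 6·e^(−0.51235) + 2·e^(−5.3457) = 3.5945 + 0.0095372 = 3.6040.
⟨E⟩ = 42.536 meV, ⟨E²⟩ = 2213.9 meV².
C_V/k_B = (⟨E²⟩ − ⟨E⟩²)/(kT)² = (2213.9 − 1809.3)/6561.0 = 0.0617.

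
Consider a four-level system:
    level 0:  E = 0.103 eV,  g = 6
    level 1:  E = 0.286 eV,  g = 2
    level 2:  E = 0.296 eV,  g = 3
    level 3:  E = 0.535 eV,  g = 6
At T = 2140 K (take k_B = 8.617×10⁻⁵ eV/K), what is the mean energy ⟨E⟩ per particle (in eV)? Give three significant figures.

k_BT = 8.617×10⁻⁵ × 2140 K = 0.18440 eV.
Eᵢ/kT = 0.55857, 1.5510, 1.6052, 2.9013.
Z = Σ gᵢe^(−Eᵢ/kT) = 6·e^(−0.55857) + 2·e^(−1.5510) + 3·e^(−1.6052) + 6·e^(−2.9013) = 3.4322 + 0.42407 + 0.60255 + 0.32971 = 4.7885.
⟨E⟩ = Σ Eᵢ gᵢe^(−Eᵢ/kT) / Z = (0.103·3.4322 + 0.286·0.42407 + 0.296·0.60255 + 0.535·0.32971) / 4.7885 = 0.173 eV.

0.173 eV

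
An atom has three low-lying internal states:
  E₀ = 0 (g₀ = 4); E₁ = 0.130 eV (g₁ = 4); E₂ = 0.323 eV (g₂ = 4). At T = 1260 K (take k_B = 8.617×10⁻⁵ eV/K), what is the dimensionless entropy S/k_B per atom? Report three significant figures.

k_BT = 8.617×10⁻⁵ × 1260 K = 0.10857 eV.
Eᵢ/kT = 0, 1.1974, 2.9750.
Z = Σ gᵢe^(−Eᵢ/kT) = 4·e^(−0) + 4·e^(−1.1974) + 4·e^(−2.9750) = 4.0000 + 1.2079 + 0.20419 = 5.4121.
⟨E⟩ = Σ EᵢPᵢ = 0.041200 eV.
S/k_B = ln Z + ⟨E⟩/kT = ln(5.4121) + 0.041200/0.10857 = 1.6886 + 0.37948 = 2.07.

2.07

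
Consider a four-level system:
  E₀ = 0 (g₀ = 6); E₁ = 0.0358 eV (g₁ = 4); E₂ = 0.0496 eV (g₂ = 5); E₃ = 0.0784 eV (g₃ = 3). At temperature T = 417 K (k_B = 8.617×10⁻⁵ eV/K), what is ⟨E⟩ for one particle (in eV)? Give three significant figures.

0.0156 eV

k_BT = 8.617×10⁻⁵ × 417 K = 0.035933 eV.
Eᵢ/kT = 0, 0.99630, 1.3803, 2.1818.
Z = Σ gᵢe^(−Eᵢ/kT) = 6·e^(−0) + 4·e^(−0.99630) + 5·e^(−1.3803) + 3·e^(−2.1818) = 6.0000 + 1.4770 + 1.2575 + 0.33851 = 9.0730.
⟨E⟩ = Σ Eᵢ gᵢe^(−Eᵢ/kT) / Z = (0·6.0000 + 0.0358·1.4770 + 0.0496·1.2575 + 0.0784·0.33851) / 9.0730 = 0.0156 eV.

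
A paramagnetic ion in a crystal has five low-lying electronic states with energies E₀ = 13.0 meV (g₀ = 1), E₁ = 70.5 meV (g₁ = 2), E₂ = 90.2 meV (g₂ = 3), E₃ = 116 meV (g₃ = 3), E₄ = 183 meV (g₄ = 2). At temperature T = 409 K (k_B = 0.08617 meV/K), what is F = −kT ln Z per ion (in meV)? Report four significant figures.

k_BT = 0.08617 × 409 K = 35.2435 meV.
Eᵢ/kT = 0.368862, 2.00037, 2.55934, 3.29139, 5.19245.
Z = Σ gᵢe^(−Eᵢ/kT) = 1·e^(−0.368862) + 2·e^(−2.00037) + 3·e^(−2.55934) + 3·e^(−3.29139) + 2·e^(−5.19245) = 0.691521 + 0.270570 + 0.232067 + 0.111606 + 0.0111167 = 1.31688.
F = −kT ln Z = −35.2435 × ln(1.31688) = −35.2435 × 0.275265 = -9.701 meV.

-9.701 meV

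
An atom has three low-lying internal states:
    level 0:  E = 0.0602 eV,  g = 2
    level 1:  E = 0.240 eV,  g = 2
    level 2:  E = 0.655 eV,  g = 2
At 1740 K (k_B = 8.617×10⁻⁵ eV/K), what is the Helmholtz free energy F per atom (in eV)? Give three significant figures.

-0.0854 eV

k_BT = 8.617×10⁻⁵ × 1740 K = 0.14994 eV.
Eᵢ/kT = 0.40149, 1.6006, 4.3684.
Z = Σ gᵢe^(−Eᵢ/kT) = 2·e^(−0.40149) + 2·e^(−1.6006) + 2·e^(−4.3684) = 1.3386 + 0.40355 + 0.025343 = 1.7675.
F = −kT ln Z = −0.14994 × ln(1.7675) = −0.14994 × 0.56957 = -0.0854 eV.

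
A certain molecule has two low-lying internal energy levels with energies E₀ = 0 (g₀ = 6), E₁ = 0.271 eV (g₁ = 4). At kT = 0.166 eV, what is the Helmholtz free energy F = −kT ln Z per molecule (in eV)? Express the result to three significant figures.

-0.318 eV

Eᵢ/kT = 0, 1.6325.
Z = Σ gᵢe^(−Eᵢ/kT) = 6·e^(−0) + 4·e^(−1.6325) = 6.0000 + 0.78176 = 6.7818.
F = −kT ln Z = −0.166 × ln(6.7818) = −0.166 × 1.9142 = -0.318 eV.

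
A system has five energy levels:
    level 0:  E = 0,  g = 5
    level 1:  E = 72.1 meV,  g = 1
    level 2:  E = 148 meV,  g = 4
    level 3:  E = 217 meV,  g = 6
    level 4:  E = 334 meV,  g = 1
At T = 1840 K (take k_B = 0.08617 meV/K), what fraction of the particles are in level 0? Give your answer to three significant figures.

0.565

k_BT = 0.08617 × 1840 K = 158.55 meV.
Eᵢ/kT = 0, 0.45475, 0.93346, 1.3687, 2.1066.
Z = Σ gᵢe^(−Eᵢ/kT) = 5·e^(−0) + 1·e^(−0.45475) + 4·e^(−0.93346) + 6·e^(−1.3687) + 1·e^(−2.1066) = 5.0000 + 0.63461 + 1.5728 + 1.5266 + 0.12165 = 8.8557.
P₀ = g₀ e^(−E₀/kT) / Z = 5.0000/8.8557 = 0.565.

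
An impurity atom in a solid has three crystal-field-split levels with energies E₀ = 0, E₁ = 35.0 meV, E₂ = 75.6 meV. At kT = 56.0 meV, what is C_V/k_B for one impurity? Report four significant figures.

0.2343

Eᵢ/kT = 0, 0.625000, 1.35000.
Z = Σ e^(−Eᵢ/kT) = e^(−0) + e^(−0.625000) + e^(−1.35000) = 1.00000 + 0.535261 + 0.259240 = 1.79450.
⟨E⟩ = 21.3612 meV, ⟨E²⟩ = 1191.05 meV².
C_V/k_B = (⟨E²⟩ − ⟨E⟩²)/(kT)² = (1191.05 − 456.301)/3136.00 = 0.2343.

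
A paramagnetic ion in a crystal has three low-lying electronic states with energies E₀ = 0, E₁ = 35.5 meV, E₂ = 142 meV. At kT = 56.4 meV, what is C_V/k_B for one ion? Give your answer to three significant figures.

0.336

Eᵢ/kT = 0, 0.62943, 2.5177.
Z = Σ e^(−Eᵢ/kT) = e^(−0) + e^(−0.62943) + e^(−2.5177) = 1.0000 + 0.53290 + 0.080645 = 1.6135.
⟨E⟩ = 18.822 meV, ⟨E²⟩ = 1424.1 meV².
C_V/k_B = (⟨E²⟩ − ⟨E⟩²)/(kT)² = (1424.1 − 354.27)/3181.0 = 0.336.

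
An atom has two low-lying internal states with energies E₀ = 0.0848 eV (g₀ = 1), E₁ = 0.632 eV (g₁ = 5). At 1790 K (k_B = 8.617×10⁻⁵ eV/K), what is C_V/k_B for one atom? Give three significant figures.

k_BT = 8.617×10⁻⁵ × 1790 K = 0.15424 eV.
Eᵢ/kT = 0.54979, 4.0975.
Z = Σ gᵢe^(−Eᵢ/kT) = 1·e^(−0.54979) + 5·e^(−4.0975) = 0.57707 + 0.083071 = 0.66014.
⟨E⟩ = 0.15366 eV, ⟨E²⟩ = 0.056549 eV².
C_V/k_B = (⟨E²⟩ − ⟨E⟩²)/(kT)² = (0.056549 − 0.023611)/0.023790 = 1.38.

1.38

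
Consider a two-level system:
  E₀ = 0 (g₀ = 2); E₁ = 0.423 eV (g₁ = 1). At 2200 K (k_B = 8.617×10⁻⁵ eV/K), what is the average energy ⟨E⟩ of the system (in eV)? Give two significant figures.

0.022 eV

k_BT = 8.617×10⁻⁵ × 2200 K = 0.1896 eV.
Eᵢ/kT = 0, 2.231.
Z = Σ gᵢe^(−Eᵢ/kT) = 2·e^(−0) + 1·e^(−2.231) = 2.000 + 0.1074 = 2.107.
⟨E⟩ = Σ Eᵢ gᵢe^(−Eᵢ/kT) / Z = (0·2.000 + 0.423·0.1074) / 2.107 = 0.022 eV.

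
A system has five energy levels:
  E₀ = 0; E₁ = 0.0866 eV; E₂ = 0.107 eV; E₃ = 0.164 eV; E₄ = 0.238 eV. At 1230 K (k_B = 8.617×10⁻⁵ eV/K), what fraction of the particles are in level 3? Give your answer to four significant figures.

k_BT = 8.617×10⁻⁵ × 1230 K = 0.105989 eV.
Eᵢ/kT = 0, 0.817066, 1.00954, 1.54733, 2.24552.
Z = Σ e^(−Eᵢ/kT) = e^(−0) + e^(−0.817066) + e^(−1.00954) + e^(−1.54733) + e^(−2.24552) = 1.00000 + 0.441726 + 0.364387 + 0.212815 + 0.105872 = 2.12480.
P₃ = e^(−E₃/kT) / Z = 0.212815/2.12480 = 0.1002.

0.1002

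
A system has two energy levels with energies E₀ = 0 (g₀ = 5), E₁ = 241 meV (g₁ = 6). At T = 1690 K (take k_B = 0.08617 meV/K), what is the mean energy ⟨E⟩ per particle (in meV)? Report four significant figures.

k_BT = 0.08617 × 1690 K = 145.627 meV.
Eᵢ/kT = 0, 1.65491.
Z = Σ gᵢe^(−Eᵢ/kT) = 5·e^(−0) + 6·e^(−1.65491) = 5.00000 + 1.14666 = 6.14666.
⟨E⟩ = Σ Eᵢ gᵢe^(−Eᵢ/kT) / Z = (0·5.00000 + 241·1.14666) / 6.14666 = 44.96 meV.

44.96 meV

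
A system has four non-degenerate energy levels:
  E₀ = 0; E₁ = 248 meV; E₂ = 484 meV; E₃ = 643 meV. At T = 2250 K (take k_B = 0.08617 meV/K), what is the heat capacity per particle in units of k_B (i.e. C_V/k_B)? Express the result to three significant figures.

k_BT = 0.08617 × 2250 K = 193.88 meV.
Eᵢ/kT = 0, 1.2791, 2.4964, 3.3165.
Z = Σ e^(−Eᵢ/kT) = e^(−0) + e^(−1.2791) + e^(−2.4964) + e^(−3.3165) = 1.0000 + 0.27829 + 0.082381 + 0.036280 = 1.3970.
⟨E⟩ = 94.643 meV, ⟨E²⟩ = 36803 meV².
C_V/k_B = (⟨E²⟩ − ⟨E⟩²)/(kT)² = (36803 − 8957.3)/37589 = 0.741.

0.741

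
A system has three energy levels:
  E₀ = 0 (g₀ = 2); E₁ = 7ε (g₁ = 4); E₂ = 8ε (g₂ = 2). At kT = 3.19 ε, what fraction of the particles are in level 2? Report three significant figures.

0.0624

Eᵢ/kT = 0, 2.1944, 2.5078.
Z = Σ gᵢe^(−Eᵢ/kT) = 2·e^(−0) + 4·e^(−2.1944) + 2·e^(−2.5078) = 2.0000 + 0.44570 + 0.16289 = 2.6086.
P₂ = g₂ e^(−E₂/kT) / Z = 0.16289/2.6086 = 0.0624.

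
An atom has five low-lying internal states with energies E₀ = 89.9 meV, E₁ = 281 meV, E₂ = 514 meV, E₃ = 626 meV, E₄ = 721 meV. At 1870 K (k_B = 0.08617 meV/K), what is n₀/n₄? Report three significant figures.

50.2

k_BT = 0.08617 × 1870 K = 161.14 meV.
n₀/n₄ = exp[−(E₀−E₄)/kT] = exp(−(-631.1 meV)/(161.14 meV)) = exp(3.9165) = 50.2.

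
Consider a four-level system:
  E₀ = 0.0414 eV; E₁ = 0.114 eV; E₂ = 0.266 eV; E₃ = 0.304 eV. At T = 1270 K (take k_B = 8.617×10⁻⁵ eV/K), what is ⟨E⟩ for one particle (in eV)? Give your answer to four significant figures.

0.09334 eV

k_BT = 8.617×10⁻⁵ × 1270 K = 0.109436 eV.
Eᵢ/kT = 0.378303, 1.04170, 2.43064, 2.77788.
Z = Σ e^(−Eᵢ/kT) = e^(−0.378303) + e^(−1.04170) + e^(−2.43064) + e^(−2.77788) = 0.685023 + 0.352854 + 0.0879805 + 0.0621702 = 1.18803.
⟨E⟩ = Σ Eᵢ e^(−Eᵢ/kT) / Z = (0.0414·0.685023 + 0.114·0.352854 + 0.266·0.0879805 + 0.304·0.0621702) / 1.18803 = 0.09334 eV.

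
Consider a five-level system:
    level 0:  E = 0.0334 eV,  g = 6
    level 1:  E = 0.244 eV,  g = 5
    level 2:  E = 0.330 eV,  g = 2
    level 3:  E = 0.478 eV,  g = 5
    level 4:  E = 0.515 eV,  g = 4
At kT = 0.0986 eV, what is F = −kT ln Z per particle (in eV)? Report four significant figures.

-0.1552 eV

Eᵢ/kT = 0.338742, 2.47465, 3.34686, 4.84787, 5.22312.
Z = Σ gᵢe^(−Eᵢ/kT) = 6·e^(−0.338742) + 5·e^(−2.47465) + 2·e^(−3.34686) + 5·e^(−4.84787) + 4·e^(−5.22312) = 4.27600 + 0.420962 + 0.0703894 + 0.0392253 + 0.0215619 = 4.82814.
F = −kT ln Z = −0.0986 × ln(4.82814) = −0.0986 × 1.57446 = -0.1552 eV.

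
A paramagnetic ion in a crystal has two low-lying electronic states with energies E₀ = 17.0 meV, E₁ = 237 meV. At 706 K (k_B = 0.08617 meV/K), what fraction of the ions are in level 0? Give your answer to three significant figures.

k_BT = 0.08617 × 706 K = 60.836 meV.
Eᵢ/kT = 0.27944, 3.8957.
Z = Σ e^(−Eᵢ/kT) = e^(−0.27944) + e^(−3.8957) = 0.75621 + 0.020329 = 0.77654.
P₀ = e^(−E₀/kT) / Z = 0.75621/0.77654 = 0.974.

0.974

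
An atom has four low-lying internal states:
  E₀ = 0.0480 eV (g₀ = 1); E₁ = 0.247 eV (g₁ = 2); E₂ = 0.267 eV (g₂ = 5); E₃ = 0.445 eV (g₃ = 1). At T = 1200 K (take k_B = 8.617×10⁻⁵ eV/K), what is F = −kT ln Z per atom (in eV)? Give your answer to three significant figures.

-0.0192 eV

k_BT = 8.617×10⁻⁵ × 1200 K = 0.10340 eV.
Eᵢ/kT = 0.46422, 2.3888, 2.5822, 4.3037.
Z = Σ gᵢe^(−Eᵢ/kT) = 1·e^(−0.46422) + 2·e^(−2.3888) + 5·e^(−2.5822) + 1·e^(−4.3037) = 0.62863 + 0.18348 + 0.37804 + 0.013518 = 1.2037.
F = −kT ln Z = −0.10340 × ln(1.2037) = −0.10340 × 0.18540 = -0.0192 eV.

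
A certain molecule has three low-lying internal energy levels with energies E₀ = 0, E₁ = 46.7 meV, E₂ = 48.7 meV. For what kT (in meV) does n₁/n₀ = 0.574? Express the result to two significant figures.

84 meV

n₁/n₀ = exp[−(E₁−E₀)/kT] = 0.574.
⇒ (E₁−E₀)/kT = ln(1/0.574) = ln(1.742) = 0.5550.
kT = 46.7 meV / 0.5550 = 84 meV.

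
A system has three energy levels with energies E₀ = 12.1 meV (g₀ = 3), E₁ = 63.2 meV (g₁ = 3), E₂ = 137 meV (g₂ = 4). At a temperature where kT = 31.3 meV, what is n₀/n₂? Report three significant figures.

40.6

n₀/n₂ = (g₀/g₂) exp[−(E₀−E₂)/kT] = (3/4) × exp(−(-124.9 meV)/(31.3 meV)) = (3/4) × exp(3.9904) = 40.6.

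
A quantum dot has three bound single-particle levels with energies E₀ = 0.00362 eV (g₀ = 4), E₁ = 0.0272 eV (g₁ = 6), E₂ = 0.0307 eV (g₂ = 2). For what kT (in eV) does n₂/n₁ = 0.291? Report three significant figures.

0.0258 eV

n₂/n₁ = (g₂/g₁) exp[−(E₂−E₁)/kT] = 0.291.
⇒ (E₂−E₁)/kT = ln((2/6)/0.291) = ln(1.1455) = 0.13584.
kT = 0.0035 eV / 0.13584 = 0.0258 eV.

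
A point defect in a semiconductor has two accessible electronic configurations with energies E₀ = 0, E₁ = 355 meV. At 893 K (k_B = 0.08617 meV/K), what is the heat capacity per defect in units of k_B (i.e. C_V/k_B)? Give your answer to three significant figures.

k_BT = 0.08617 × 893 K = 76.950 meV.
Eᵢ/kT = 0, 4.6134.
Z = Σ e^(−Eᵢ/kT) = e^(−0) + e^(−4.6134) = 1.0000 + 0.0099180 = 1.0099.
⟨E⟩ = 3.4864 meV, ⟨E²⟩ = 1237.7 meV².
C_V/k_B = (⟨E²⟩ − ⟨E⟩²)/(kT)² = (1237.7 − 12.155)/5921.3 = 0.207.

0.207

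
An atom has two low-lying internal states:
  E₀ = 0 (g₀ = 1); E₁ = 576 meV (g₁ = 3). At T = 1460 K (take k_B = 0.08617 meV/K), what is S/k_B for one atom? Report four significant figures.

0.1672

k_BT = 0.08617 × 1460 K = 125.808 meV.
Eᵢ/kT = 0, 4.57841.
Z = Σ gᵢe^(−Eᵢ/kT) = 1·e^(−0) + 3·e^(−4.57841) = 1.00000 + 0.0308136 = 1.03081.
⟨E⟩ = Σ EᵢPᵢ = 17.2181 meV.
S/k_B = ln Z + ⟨E⟩/kT = ln(1.03081) + 17.2181/125.808 = 0.0303449 + 0.136860 = 0.1672.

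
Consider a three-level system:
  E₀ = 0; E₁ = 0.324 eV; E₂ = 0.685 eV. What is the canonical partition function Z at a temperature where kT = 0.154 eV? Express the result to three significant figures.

Eᵢ/kT = 0, 2.1039, 4.4481.
Z = Σ e^(−Eᵢ/kT) = e^(−0) + e^(−2.1039) + e^(−4.4481) = 1.0000 + 0.12198 + 0.011701 = 1.1337.

Z = 1.13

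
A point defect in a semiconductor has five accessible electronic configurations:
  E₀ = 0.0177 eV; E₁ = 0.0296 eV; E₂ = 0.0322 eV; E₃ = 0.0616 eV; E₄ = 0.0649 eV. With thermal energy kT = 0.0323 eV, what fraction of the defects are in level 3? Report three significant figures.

Eᵢ/kT = 0.54799, 0.91641, 0.99690, 1.9071, 2.0093.
Z = Σ e^(−Eᵢ/kT) = e^(−0.54799) + e^(−0.91641) + e^(−0.99690) + e^(−1.9071) + e^(−2.0093) = 0.57811 + 0.39995 + 0.36902 + 0.14851 + 0.13408 = 1.6297.
P₃ = e^(−E₃/kT) / Z = 0.14851/1.6297 = 0.0911.

0.0911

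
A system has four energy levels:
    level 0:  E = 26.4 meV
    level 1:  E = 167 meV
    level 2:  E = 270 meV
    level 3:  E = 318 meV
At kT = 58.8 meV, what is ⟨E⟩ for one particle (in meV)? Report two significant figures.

Eᵢ/kT = 0.4490, 2.840, 4.592, 5.408.
Z = Σ e^(−Eᵢ/kT) = e^(−0.4490) + e^(−2.840) + e^(−4.592) + e^(−5.408) = 0.6383 + 0.05843 + 0.01013 + 0.004481 = 0.7113.
⟨E⟩ = Σ Eᵢ e^(−Eᵢ/kT) / Z = (26.4·0.6383 + 167·0.05843 + 270·0.01013 + 318·0.004481) / 0.7113 = 43 meV.

43 meV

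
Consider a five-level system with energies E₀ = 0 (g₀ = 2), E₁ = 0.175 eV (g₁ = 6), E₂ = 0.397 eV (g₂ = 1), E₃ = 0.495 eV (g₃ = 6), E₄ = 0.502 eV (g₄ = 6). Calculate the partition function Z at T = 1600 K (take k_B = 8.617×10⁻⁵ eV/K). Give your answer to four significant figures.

Z = 4.065

k_BT = 8.617×10⁻⁵ × 1600 K = 0.137872 eV.
Eᵢ/kT = 0, 1.26929, 2.87948, 3.59029, 3.64106.
Z = Σ gᵢe^(−Eᵢ/kT) = 2·e^(−0) + 6·e^(−1.26929) + 1·e^(−2.87948) + 6·e^(−3.59029) + 6·e^(−3.64106) = 2.00000 + 1.68619 + 0.0561640 + 0.165542 + 0.157347 = 4.06524.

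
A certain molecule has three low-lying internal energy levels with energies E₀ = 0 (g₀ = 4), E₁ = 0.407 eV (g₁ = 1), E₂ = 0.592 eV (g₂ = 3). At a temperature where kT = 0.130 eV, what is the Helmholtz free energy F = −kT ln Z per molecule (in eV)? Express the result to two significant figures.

Eᵢ/kT = 0, 3.131, 4.554.
Z = Σ gᵢe^(−Eᵢ/kT) = 4·e^(−0) + 1·e^(−3.131) + 3·e^(−4.554) = 4.000 + 0.04367 + 0.03158 = 4.075.
F = −kT ln Z = −0.130 × ln(4.075) = −0.130 × 1.405 = -0.18 eV.

-0.18 eV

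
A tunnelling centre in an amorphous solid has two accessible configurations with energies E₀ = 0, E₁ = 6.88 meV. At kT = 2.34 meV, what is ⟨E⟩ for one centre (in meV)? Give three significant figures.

0.345 meV

Eᵢ/kT = 0, 2.9402.
Z = Σ e^(−Eᵢ/kT) = e^(−0) + e^(−2.9402) = 1.0000 + 0.052855 = 1.0529.
⟨E⟩ = Σ Eᵢ e^(−Eᵢ/kT) / Z = (0·1.0000 + 6.88·0.052855) / 1.0529 = 0.345 meV.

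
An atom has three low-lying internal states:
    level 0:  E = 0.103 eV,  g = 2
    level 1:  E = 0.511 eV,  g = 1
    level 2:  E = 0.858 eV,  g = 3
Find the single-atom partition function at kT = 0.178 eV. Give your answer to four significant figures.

Z = 1.202

Eᵢ/kT = 0.578652, 2.87079, 4.82022.
Z = Σ gᵢe^(−Eᵢ/kT) = 2·e^(−0.578652) + 1·e^(−2.87079) + 3·e^(−4.82022) = 1.12131 + 0.0566542 + 0.0241950 = 1.20216.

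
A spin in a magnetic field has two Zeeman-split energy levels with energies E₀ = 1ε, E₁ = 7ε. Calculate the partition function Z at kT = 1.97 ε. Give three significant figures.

Z = 0.631

Eᵢ/kT = 0.50761, 3.5533.
Z = Σ e^(−Eᵢ/kT) = e^(−0.50761) + e^(−3.5533) = 0.60193 + 0.028630 = 0.63056.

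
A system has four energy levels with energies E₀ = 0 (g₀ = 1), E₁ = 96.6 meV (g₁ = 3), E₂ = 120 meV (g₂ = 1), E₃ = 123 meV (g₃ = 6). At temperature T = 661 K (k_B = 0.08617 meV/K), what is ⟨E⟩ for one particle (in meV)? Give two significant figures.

k_BT = 0.08617 × 661 K = 56.96 meV.
Eᵢ/kT = 0, 1.696, 2.107, 2.159.
Z = Σ gᵢe^(−Eᵢ/kT) = 1·e^(−0) + 3·e^(−1.696) + 1·e^(−2.107) + 6·e^(−2.159) = 1.000 + 0.5502 + 0.1216 + 0.6926 = 2.364.
⟨E⟩ = Σ Eᵢ gᵢe^(−Eᵢ/kT) / Z = (0·1.000 + 96.6·0.5502 + 120·0.1216 + 123·0.6926) / 2.364 = 65 meV.

65 meV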